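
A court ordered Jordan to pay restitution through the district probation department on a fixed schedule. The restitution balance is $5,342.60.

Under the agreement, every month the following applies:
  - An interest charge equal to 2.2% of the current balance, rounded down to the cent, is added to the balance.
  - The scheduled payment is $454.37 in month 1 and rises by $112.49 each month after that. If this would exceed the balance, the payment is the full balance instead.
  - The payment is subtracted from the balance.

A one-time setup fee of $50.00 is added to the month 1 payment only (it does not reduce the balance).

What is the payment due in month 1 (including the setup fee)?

# | Opening | Interest | Payment | Fee | End bal
1 | $5,342.60 | $117.53 | $454.37 | $50.00 | $5,005.76

$504.37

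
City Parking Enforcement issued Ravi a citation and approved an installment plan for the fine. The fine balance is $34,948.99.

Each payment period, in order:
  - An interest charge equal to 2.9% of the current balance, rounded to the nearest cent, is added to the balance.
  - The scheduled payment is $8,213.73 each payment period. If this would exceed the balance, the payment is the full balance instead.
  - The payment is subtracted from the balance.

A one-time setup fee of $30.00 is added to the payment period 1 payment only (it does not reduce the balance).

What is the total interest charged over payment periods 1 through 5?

$2,918.10

Payment period 1: opening $34,948.99; interest $1,013.52 → $35,962.51; payment $8,213.73 (+ $30.00 fee); balance $27,748.78
Payment period 2: opening $27,748.78; interest $804.71 → $28,553.49; payment $8,213.73; balance $20,339.76
Payment period 3: opening $20,339.76; interest $589.85 → $20,929.61; payment $8,213.73; balance $12,715.88
Payment period 4: opening $12,715.88; interest $368.76 → $13,084.64; payment $8,213.73; balance $4,870.91
Payment period 5: opening $4,870.91; interest $141.26 → $5,012.17; payment $5,012.17; balance $0.00
Total interest: $1,013.52 + $804.71 + $589.85 + $368.76 + $141.26 = $2,918.10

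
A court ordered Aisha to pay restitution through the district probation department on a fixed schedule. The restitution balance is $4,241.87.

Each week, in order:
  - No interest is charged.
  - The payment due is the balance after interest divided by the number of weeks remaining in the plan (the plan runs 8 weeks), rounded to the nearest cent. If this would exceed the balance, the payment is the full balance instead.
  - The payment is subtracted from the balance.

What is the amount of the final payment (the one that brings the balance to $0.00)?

Week 1: opening $4,241.87; payment $530.23; balance $3,711.64
Week 2: opening $3,711.64; payment $530.23; balance $3,181.41
Week 3: opening $3,181.41; payment $530.24; balance $2,651.17
Week 4: opening $2,651.17; payment $530.23; balance $2,120.94
Week 5: opening $2,120.94; payment $530.24; balance $1,590.70
Week 6: opening $1,590.70; payment $530.23; balance $1,060.47
Week 7: opening $1,060.47; payment $530.24; balance $530.23
Week 8: opening $530.23; payment $530.23; balance $0.00

$530.23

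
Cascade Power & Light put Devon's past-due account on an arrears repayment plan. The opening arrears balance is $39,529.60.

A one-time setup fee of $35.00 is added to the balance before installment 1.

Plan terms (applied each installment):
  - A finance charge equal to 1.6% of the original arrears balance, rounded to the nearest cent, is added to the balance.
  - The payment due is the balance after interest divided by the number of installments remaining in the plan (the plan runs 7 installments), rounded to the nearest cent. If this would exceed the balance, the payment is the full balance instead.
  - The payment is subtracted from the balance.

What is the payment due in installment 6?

Installment 1: $39,564.60 +$632.47 interest = $40,197.07; pay $5,742.44 → $34,454.63
Installment 2: $34,454.63 +$632.47 interest = $35,087.10; pay $5,847.85 → $29,239.25
Installment 3: $29,239.25 +$632.47 interest = $29,871.72; pay $5,974.34 → $23,897.38
Installment 4: $23,897.38 +$632.47 interest = $24,529.85; pay $6,132.46 → $18,397.39
Installment 5: $18,397.39 +$632.47 interest = $19,029.86; pay $6,343.29 → $12,686.57
Installment 6: $12,686.57 +$632.47 interest = $13,319.04; pay $6,659.52 → $6,659.52

$6,659.52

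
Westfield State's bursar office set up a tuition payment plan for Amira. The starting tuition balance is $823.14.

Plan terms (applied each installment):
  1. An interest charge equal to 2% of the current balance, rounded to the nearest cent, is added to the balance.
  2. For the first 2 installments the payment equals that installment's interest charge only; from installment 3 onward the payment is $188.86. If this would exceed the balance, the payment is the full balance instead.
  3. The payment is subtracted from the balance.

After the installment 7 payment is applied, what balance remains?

$0.00

# | Opening | Interest | Payment | End bal
1 | $823.14 | $16.46 | $16.46 | $823.14
2 | $823.14 | $16.46 | $16.46 | $823.14
3 | $823.14 | $16.46 | $188.86 | $650.74
4 | $650.74 | $13.01 | $188.86 | $474.89
5 | $474.89 | $9.50 | $188.86 | $295.53
6 | $295.53 | $5.91 | $188.86 | $112.58
7 | $112.58 | $2.25 | $114.83 | $0.00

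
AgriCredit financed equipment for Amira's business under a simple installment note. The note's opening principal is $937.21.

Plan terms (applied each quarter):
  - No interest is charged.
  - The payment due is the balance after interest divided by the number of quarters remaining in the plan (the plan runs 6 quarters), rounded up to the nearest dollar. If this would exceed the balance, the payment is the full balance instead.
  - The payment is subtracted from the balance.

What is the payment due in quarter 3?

# | Opening | Payment | End bal
1 | $937.21 | $157.00 | $780.21
2 | $780.21 | $157.00 | $623.21
3 | $623.21 | $156.00 | $467.21

$156.00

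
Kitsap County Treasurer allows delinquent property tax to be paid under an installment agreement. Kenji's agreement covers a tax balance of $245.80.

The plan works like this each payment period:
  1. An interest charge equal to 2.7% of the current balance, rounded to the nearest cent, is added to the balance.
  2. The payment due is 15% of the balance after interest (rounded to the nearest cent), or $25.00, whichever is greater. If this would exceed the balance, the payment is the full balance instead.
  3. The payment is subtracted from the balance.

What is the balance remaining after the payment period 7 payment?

$77.56

Payment period 1: opening $245.80; interest $6.64 → $252.44; payment $37.87; balance $214.57
Payment period 2: opening $214.57; interest $5.79 → $220.36; payment $33.05; balance $187.31
Payment period 3: opening $187.31; interest $5.06 → $192.37; payment $28.86; balance $163.51
Payment period 4: opening $163.51; interest $4.41 → $167.92; payment $25.19; balance $142.73
Payment period 5: opening $142.73; interest $3.85 → $146.58; payment $25.00; balance $121.58
Payment period 6: opening $121.58; interest $3.28 → $124.86; payment $25.00; balance $99.86
Payment period 7: opening $99.86; interest $2.70 → $102.56; payment $25.00; balance $77.56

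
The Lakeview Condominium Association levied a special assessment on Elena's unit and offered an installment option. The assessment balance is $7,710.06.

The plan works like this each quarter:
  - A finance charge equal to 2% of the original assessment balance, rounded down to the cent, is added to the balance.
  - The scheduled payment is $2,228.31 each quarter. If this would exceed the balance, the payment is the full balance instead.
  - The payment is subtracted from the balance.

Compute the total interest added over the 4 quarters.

$616.80

Quarter 1: opening $7,710.06; interest $154.20 → $7,864.26; payment $2,228.31; balance $5,635.95
Quarter 2: opening $5,635.95; interest $154.20 → $5,790.15; payment $2,228.31; balance $3,561.84
Quarter 3: opening $3,561.84; interest $154.20 → $3,716.04; payment $2,228.31; balance $1,487.73
Quarter 4: opening $1,487.73; interest $154.20 → $1,641.93; payment $1,641.93; balance $0.00
Total interest: $154.20 + $154.20 + $154.20 + $154.20 = $616.80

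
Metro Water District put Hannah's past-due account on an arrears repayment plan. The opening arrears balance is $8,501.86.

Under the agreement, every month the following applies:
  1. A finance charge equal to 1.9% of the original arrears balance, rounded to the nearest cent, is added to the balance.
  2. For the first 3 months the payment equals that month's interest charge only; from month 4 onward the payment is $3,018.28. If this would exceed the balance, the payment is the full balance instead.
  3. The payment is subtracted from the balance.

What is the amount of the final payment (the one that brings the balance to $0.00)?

$2,949.92

Month 1: $8,501.86 +$161.54 interest = $8,663.40; pay $161.54 → $8,501.86
Month 2: $8,501.86 +$161.54 interest = $8,663.40; pay $161.54 → $8,501.86
Month 3: $8,501.86 +$161.54 interest = $8,663.40; pay $161.54 → $8,501.86
Month 4: $8,501.86 +$161.54 interest = $8,663.40; pay $3,018.28 → $5,645.12
Month 5: $5,645.12 +$161.54 interest = $5,806.66; pay $3,018.28 → $2,788.38
Month 6: $2,788.38 +$161.54 interest = $2,949.92; pay $2,949.92 → $0.00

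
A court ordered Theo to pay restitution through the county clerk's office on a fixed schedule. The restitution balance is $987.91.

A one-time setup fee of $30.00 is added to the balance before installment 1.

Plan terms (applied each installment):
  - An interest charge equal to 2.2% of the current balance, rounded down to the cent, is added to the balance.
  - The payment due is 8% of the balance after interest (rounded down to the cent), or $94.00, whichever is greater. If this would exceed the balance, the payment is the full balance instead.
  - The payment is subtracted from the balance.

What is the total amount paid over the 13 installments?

Installment 1: opening $1,017.91; interest $22.39 → $1,040.30; payment $94.00; balance $946.30
Installment 2: opening $946.30; interest $20.81 → $967.11; payment $94.00; balance $873.11
Installment 3: opening $873.11; interest $19.20 → $892.31; payment $94.00; balance $798.31
Installment 4: opening $798.31; interest $17.56 → $815.87; payment $94.00; balance $721.87
Installment 5: opening $721.87; interest $15.88 → $737.75; payment $94.00; balance $643.75
Installment 6: opening $643.75; interest $14.16 → $657.91; payment $94.00; balance $563.91
Installment 7: opening $563.91; interest $12.40 → $576.31; payment $94.00; balance $482.31
Installment 8: opening $482.31; interest $10.61 → $492.92; payment $94.00; balance $398.92
Installment 9: opening $398.92; interest $8.77 → $407.69; payment $94.00; balance $313.69
Installment 10: opening $313.69; interest $6.90 → $320.59; payment $94.00; balance $226.59
Installment 11: opening $226.59; interest $4.98 → $231.57; payment $94.00; balance $137.57
Installment 12: opening $137.57; interest $3.02 → $140.59; payment $94.00; balance $46.59
Installment 13: opening $46.59; interest $1.02 → $47.61; payment $47.61; balance $0.00
Total paid: $1,175.61

$1,175.61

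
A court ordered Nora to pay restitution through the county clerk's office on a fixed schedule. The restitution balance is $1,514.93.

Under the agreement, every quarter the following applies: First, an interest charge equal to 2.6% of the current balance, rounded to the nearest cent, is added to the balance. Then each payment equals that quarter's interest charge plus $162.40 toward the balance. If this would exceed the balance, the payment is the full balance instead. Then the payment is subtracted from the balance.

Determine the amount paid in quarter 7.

$176.45

Quarter 1: $1,514.93 +$39.39 interest = $1,554.32; pay $201.79 → $1,352.53
Quarter 2: $1,352.53 +$35.17 interest = $1,387.70; pay $197.57 → $1,190.13
Quarter 3: $1,190.13 +$30.94 interest = $1,221.07; pay $193.34 → $1,027.73
Quarter 4: $1,027.73 +$26.72 interest = $1,054.45; pay $189.12 → $865.33
Quarter 5: $865.33 +$22.50 interest = $887.83; pay $184.90 → $702.93
Quarter 6: $702.93 +$18.28 interest = $721.21; pay $180.68 → $540.53
Quarter 7: $540.53 +$14.05 interest = $554.58; pay $176.45 → $378.13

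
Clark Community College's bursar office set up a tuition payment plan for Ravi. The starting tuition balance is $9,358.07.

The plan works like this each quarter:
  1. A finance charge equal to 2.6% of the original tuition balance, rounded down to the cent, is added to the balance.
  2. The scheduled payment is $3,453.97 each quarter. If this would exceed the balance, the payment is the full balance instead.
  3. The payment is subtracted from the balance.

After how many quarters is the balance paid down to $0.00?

Quarter 1: opening $9,358.07; interest $243.30 → $9,601.37; payment $3,453.97; balance $6,147.40
Quarter 2: opening $6,147.40; interest $243.30 → $6,390.70; payment $3,453.97; balance $2,936.73
Quarter 3: opening $2,936.73; interest $243.30 → $3,180.03; payment $3,180.03; balance $0.00
Balance reaches $0.00 in quarter 3.

3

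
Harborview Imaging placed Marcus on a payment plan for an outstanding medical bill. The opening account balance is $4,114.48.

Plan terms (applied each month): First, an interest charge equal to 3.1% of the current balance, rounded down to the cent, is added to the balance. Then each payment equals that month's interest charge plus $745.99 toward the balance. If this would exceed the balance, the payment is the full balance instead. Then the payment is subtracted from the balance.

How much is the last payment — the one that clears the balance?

$396.45

# | Opening | Interest | Payment | End bal
1 | $4,114.48 | $127.54 | $873.53 | $3,368.49
2 | $3,368.49 | $104.42 | $850.41 | $2,622.50
3 | $2,622.50 | $81.29 | $827.28 | $1,876.51
4 | $1,876.51 | $58.17 | $804.16 | $1,130.52
5 | $1,130.52 | $35.04 | $781.03 | $384.53
6 | $384.53 | $11.92 | $396.45 | $0.00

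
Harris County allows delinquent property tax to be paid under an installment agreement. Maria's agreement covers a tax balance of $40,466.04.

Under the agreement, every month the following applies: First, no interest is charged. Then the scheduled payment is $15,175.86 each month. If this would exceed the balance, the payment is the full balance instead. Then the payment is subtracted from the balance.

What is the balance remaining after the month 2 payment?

$10,114.32

# | Opening | Payment | End bal
1 | $40,466.04 | $15,175.86 | $25,290.18
2 | $25,290.18 | $15,175.86 | $10,114.32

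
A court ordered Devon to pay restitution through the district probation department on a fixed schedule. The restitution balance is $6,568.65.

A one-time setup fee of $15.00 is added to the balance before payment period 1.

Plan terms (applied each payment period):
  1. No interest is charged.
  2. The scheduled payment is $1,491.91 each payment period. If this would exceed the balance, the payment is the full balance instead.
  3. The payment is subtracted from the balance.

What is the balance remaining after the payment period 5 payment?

Payment period 1: $6,583.65 − $1,491.91 → $5,091.74
Payment period 2: $5,091.74 − $1,491.91 → $3,599.83
Payment period 3: $3,599.83 − $1,491.91 → $2,107.92
Payment period 4: $2,107.92 − $1,491.91 → $616.01
Payment period 5: $616.01 − $616.01 → $0.00

$0.00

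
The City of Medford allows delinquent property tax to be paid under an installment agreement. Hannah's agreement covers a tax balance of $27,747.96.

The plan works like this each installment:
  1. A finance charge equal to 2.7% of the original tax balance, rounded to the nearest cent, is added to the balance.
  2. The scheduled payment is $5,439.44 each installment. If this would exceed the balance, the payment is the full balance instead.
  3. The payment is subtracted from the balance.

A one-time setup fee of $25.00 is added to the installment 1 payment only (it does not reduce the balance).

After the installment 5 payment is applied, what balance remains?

Installment 1: opening $27,747.96; interest $749.19 → $28,497.15; payment $5,439.44 (+ $25.00 fee); balance $23,057.71
Installment 2: opening $23,057.71; interest $749.19 → $23,806.90; payment $5,439.44; balance $18,367.46
Installment 3: opening $18,367.46; interest $749.19 → $19,116.65; payment $5,439.44; balance $13,677.21
Installment 4: opening $13,677.21; interest $749.19 → $14,426.40; payment $5,439.44; balance $8,986.96
Installment 5: opening $8,986.96; interest $749.19 → $9,736.15; payment $5,439.44; balance $4,296.71

$4,296.71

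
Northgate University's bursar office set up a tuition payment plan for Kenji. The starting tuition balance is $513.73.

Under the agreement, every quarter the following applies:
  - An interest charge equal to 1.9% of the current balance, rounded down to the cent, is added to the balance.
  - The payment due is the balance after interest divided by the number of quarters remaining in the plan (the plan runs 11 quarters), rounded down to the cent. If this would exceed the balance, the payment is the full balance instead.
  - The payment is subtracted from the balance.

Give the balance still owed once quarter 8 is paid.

$162.87

Quarter 1: $513.73 +$9.76 interest = $523.49; pay $47.59 → $475.90
Quarter 2: $475.90 +$9.04 interest = $484.94; pay $48.49 → $436.45
Quarter 3: $436.45 +$8.29 interest = $444.74; pay $49.41 → $395.33
Quarter 4: $395.33 +$7.51 interest = $402.84; pay $50.35 → $352.49
Quarter 5: $352.49 +$6.69 interest = $359.18; pay $51.31 → $307.87
Quarter 6: $307.87 +$5.84 interest = $313.71; pay $52.28 → $261.43
Quarter 7: $261.43 +$4.96 interest = $266.39; pay $53.27 → $213.12
Quarter 8: $213.12 +$4.04 interest = $217.16; pay $54.29 → $162.87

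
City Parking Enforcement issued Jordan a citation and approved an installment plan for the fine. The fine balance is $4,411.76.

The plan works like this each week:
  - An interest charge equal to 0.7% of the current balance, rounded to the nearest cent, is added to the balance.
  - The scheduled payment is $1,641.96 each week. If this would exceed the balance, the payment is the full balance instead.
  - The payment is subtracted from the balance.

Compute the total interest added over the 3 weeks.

Week 1: opening $4,411.76; interest $30.88 → $4,442.64; payment $1,641.96; balance $2,800.68
Week 2: opening $2,800.68; interest $19.60 → $2,820.28; payment $1,641.96; balance $1,178.32
Week 3: opening $1,178.32; interest $8.25 → $1,186.57; payment $1,186.57; balance $0.00
Total interest: $30.88 + $19.60 + $8.25 = $58.73

$58.73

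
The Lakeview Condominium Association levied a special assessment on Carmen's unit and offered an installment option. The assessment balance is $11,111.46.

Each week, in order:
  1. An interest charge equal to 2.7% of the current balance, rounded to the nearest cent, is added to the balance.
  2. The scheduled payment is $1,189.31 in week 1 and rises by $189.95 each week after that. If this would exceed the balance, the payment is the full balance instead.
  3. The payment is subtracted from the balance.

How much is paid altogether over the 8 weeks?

# | Opening | Interest | Payment | End bal
1 | $11,111.46 | $300.01 | $1,189.31 | $10,222.16
2 | $10,222.16 | $276.00 | $1,379.26 | $9,118.90
3 | $9,118.90 | $246.21 | $1,569.21 | $7,795.90
4 | $7,795.90 | $210.49 | $1,759.16 | $6,247.23
5 | $6,247.23 | $168.68 | $1,949.11 | $4,466.80
6 | $4,466.80 | $120.60 | $2,139.06 | $2,448.34
7 | $2,448.34 | $66.11 | $2,329.01 | $185.44
8 | $185.44 | $5.01 | $190.45 | $0.00
Total paid: $12,504.57

$12,504.57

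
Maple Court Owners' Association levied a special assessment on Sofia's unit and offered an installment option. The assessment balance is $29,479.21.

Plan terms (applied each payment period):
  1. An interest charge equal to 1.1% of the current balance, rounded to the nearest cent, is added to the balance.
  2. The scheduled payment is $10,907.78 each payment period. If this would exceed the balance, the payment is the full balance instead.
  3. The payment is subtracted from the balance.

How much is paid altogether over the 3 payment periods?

$30,101.48

# | Opening | Interest | Payment | End bal
1 | $29,479.21 | $324.27 | $10,907.78 | $18,895.70
2 | $18,895.70 | $207.85 | $10,907.78 | $8,195.77
3 | $8,195.77 | $90.15 | $8,285.92 | $0.00
Total paid: $30,101.48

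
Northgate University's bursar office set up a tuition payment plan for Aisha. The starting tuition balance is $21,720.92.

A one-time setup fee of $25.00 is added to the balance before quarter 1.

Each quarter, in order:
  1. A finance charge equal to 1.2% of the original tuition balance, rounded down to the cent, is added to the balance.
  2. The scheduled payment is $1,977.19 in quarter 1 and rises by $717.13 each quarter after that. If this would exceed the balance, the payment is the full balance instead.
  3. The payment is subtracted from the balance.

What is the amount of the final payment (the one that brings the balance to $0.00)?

Quarter 1: opening $21,745.92; interest $260.65 → $22,006.57; payment $1,977.19; balance $20,029.38
Quarter 2: opening $20,029.38; interest $260.65 → $20,290.03; payment $2,694.32; balance $17,595.71
Quarter 3: opening $17,595.71; interest $260.65 → $17,856.36; payment $3,411.45; balance $14,444.91
Quarter 4: opening $14,444.91; interest $260.65 → $14,705.56; payment $4,128.58; balance $10,576.98
Quarter 5: opening $10,576.98; interest $260.65 → $10,837.63; payment $4,845.71; balance $5,991.92
Quarter 6: opening $5,991.92; interest $260.65 → $6,252.57; payment $5,562.84; balance $689.73
Quarter 7: opening $689.73; interest $260.65 → $950.38; payment $950.38; balance $0.00

$950.38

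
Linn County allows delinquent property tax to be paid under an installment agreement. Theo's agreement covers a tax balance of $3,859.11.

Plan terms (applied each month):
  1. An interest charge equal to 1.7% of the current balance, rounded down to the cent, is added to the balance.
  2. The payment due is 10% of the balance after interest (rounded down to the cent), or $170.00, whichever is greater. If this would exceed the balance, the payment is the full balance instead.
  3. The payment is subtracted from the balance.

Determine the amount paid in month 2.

Month 1: opening $3,859.11; interest $65.60 → $3,924.71; payment $392.47; balance $3,532.24
Month 2: opening $3,532.24; interest $60.04 → $3,592.28; payment $359.22; balance $3,233.06

$359.22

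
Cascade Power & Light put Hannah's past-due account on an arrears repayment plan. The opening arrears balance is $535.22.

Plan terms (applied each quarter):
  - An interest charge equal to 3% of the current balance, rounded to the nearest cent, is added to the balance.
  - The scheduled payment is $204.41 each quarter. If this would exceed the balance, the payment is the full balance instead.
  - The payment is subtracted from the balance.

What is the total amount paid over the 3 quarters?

Quarter 1: opening $535.22; interest $16.06 → $551.28; payment $204.41; balance $346.87
Quarter 2: opening $346.87; interest $10.41 → $357.28; payment $204.41; balance $152.87
Quarter 3: opening $152.87; interest $4.59 → $157.46; payment $157.46; balance $0.00
Total paid: $566.28

$566.28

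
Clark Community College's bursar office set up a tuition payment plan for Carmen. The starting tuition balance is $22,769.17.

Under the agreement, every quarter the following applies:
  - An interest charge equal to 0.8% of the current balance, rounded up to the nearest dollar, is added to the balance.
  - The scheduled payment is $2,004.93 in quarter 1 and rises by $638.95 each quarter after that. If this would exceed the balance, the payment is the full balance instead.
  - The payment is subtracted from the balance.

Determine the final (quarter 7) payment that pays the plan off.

Quarter 1: opening $22,769.17; interest $183.00 → $22,952.17; payment $2,004.93; balance $20,947.24
Quarter 2: opening $20,947.24; interest $168.00 → $21,115.24; payment $2,643.88; balance $18,471.36
Quarter 3: opening $18,471.36; interest $148.00 → $18,619.36; payment $3,282.83; balance $15,336.53
Quarter 4: opening $15,336.53; interest $123.00 → $15,459.53; payment $3,921.78; balance $11,537.75
Quarter 5: opening $11,537.75; interest $93.00 → $11,630.75; payment $4,560.73; balance $7,070.02
Quarter 6: opening $7,070.02; interest $57.00 → $7,127.02; payment $5,199.68; balance $1,927.34
Quarter 7: opening $1,927.34; interest $16.00 → $1,943.34; payment $1,943.34; balance $0.00

$1,943.34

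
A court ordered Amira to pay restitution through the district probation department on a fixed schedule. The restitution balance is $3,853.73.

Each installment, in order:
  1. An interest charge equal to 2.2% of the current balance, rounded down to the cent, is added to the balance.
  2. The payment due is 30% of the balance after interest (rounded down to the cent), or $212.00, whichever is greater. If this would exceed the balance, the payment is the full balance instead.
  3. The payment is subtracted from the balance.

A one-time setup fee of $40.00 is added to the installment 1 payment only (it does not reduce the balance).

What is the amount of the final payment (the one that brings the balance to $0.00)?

$113.38

Installment 1: $3,853.73 +$84.78 interest = $3,938.51; pay $1,181.55 (+ $40.00 fee) → $2,756.96
Installment 2: $2,756.96 +$60.65 interest = $2,817.61; pay $845.28 → $1,972.33
Installment 3: $1,972.33 +$43.39 interest = $2,015.72; pay $604.71 → $1,411.01
Installment 4: $1,411.01 +$31.04 interest = $1,442.05; pay $432.61 → $1,009.44
Installment 5: $1,009.44 +$22.20 interest = $1,031.64; pay $309.49 → $722.15
Installment 6: $722.15 +$15.88 interest = $738.03; pay $221.40 → $516.63
Installment 7: $516.63 +$11.36 interest = $527.99; pay $212.00 → $315.99
Installment 8: $315.99 +$6.95 interest = $322.94; pay $212.00 → $110.94
Installment 9: $110.94 +$2.44 interest = $113.38; pay $113.38 → $0.00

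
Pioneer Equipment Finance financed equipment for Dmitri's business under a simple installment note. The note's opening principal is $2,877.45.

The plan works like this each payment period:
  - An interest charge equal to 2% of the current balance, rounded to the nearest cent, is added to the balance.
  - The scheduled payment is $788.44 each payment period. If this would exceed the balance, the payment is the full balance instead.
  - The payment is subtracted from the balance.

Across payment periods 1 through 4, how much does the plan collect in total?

$3,018.76

# | Opening | Interest | Payment | End bal
1 | $2,877.45 | $57.55 | $788.44 | $2,146.56
2 | $2,146.56 | $42.93 | $788.44 | $1,401.05
3 | $1,401.05 | $28.02 | $788.44 | $640.63
4 | $640.63 | $12.81 | $653.44 | $0.00
Total paid: $3,018.76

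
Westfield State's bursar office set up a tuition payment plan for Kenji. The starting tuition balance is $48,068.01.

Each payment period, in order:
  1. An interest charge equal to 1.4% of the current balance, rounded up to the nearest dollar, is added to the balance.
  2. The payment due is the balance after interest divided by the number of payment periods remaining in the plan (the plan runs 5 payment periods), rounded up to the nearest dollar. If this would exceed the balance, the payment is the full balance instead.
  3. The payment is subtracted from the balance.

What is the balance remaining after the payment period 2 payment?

Payment period 1: opening $48,068.01; interest $673.00 → $48,741.01; payment $9,749.00; balance $38,992.01
Payment period 2: opening $38,992.01; interest $546.00 → $39,538.01; payment $9,885.00; balance $29,653.01

$29,653.01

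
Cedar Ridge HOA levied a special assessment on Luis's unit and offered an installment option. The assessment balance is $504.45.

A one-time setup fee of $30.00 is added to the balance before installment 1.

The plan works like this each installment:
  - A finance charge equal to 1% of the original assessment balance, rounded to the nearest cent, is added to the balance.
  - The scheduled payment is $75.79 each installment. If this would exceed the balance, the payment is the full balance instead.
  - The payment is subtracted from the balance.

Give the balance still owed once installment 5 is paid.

$180.70

Installment 1: $534.45 +$5.04 interest = $539.49; pay $75.79 → $463.70
Installment 2: $463.70 +$5.04 interest = $468.74; pay $75.79 → $392.95
Installment 3: $392.95 +$5.04 interest = $397.99; pay $75.79 → $322.20
Installment 4: $322.20 +$5.04 interest = $327.24; pay $75.79 → $251.45
Installment 5: $251.45 +$5.04 interest = $256.49; pay $75.79 → $180.70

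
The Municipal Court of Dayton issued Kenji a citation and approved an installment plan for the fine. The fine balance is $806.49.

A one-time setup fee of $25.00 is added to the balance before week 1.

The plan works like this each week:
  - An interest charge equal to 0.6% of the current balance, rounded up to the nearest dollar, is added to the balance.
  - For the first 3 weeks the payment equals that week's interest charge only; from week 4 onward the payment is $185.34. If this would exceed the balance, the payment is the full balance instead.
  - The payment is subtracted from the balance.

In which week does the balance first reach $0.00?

# | Opening | Interest | Payment | End bal
1 | $831.49 | $5.00 | $5.00 | $831.49
2 | $831.49 | $5.00 | $5.00 | $831.49
3 | $831.49 | $5.00 | $5.00 | $831.49
4 | $831.49 | $5.00 | $185.34 | $651.15
5 | $651.15 | $4.00 | $185.34 | $469.81
6 | $469.81 | $3.00 | $185.34 | $287.47
7 | $287.47 | $2.00 | $185.34 | $104.13
8 | $104.13 | $1.00 | $105.13 | $0.00
Balance reaches $0.00 in week 8.

8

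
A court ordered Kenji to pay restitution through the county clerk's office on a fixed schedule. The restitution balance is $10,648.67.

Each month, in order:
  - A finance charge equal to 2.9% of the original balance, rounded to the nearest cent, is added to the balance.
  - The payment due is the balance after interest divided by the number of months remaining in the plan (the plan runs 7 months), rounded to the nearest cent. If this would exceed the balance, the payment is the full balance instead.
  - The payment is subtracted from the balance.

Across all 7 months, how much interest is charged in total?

Month 1: $10,648.67 +$308.81 interest = $10,957.48; pay $1,565.35 → $9,392.13
Month 2: $9,392.13 +$308.81 interest = $9,700.94; pay $1,616.82 → $8,084.12
Month 3: $8,084.12 +$308.81 interest = $8,392.93; pay $1,678.59 → $6,714.34
Month 4: $6,714.34 +$308.81 interest = $7,023.15; pay $1,755.79 → $5,267.36
Month 5: $5,267.36 +$308.81 interest = $5,576.17; pay $1,858.72 → $3,717.45
Month 6: $3,717.45 +$308.81 interest = $4,026.26; pay $2,013.13 → $2,013.13
Month 7: $2,013.13 +$308.81 interest = $2,321.94; pay $2,321.94 → $0.00
Total interest: $308.81 + $308.81 + $308.81 + $308.81 + $308.81 + $308.81 + $308.81 = $2,161.67

$2,161.67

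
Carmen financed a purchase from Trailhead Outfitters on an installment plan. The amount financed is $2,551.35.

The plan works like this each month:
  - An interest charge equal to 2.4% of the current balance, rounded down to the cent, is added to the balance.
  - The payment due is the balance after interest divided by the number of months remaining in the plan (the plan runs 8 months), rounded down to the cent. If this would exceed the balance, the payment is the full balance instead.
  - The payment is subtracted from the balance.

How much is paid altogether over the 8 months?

$2,842.86

# | Opening | Interest | Payment | End bal
1 | $2,551.35 | $61.23 | $326.57 | $2,286.01
2 | $2,286.01 | $54.86 | $334.41 | $2,006.46
3 | $2,006.46 | $48.15 | $342.43 | $1,712.18
4 | $1,712.18 | $41.09 | $350.65 | $1,402.62
5 | $1,402.62 | $33.66 | $359.07 | $1,077.21
6 | $1,077.21 | $25.85 | $367.68 | $735.38
7 | $735.38 | $17.64 | $376.51 | $376.51
8 | $376.51 | $9.03 | $385.54 | $0.00
Total paid: $2,842.86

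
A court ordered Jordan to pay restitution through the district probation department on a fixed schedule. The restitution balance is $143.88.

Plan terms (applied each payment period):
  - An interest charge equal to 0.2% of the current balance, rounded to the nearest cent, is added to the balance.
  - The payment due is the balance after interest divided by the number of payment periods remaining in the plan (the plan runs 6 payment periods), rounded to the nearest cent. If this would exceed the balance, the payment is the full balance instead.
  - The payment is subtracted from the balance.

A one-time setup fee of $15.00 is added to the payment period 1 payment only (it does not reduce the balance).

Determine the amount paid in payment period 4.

Payment period 1: $143.88 +$0.29 interest = $144.17; pay $24.03 (+ $15.00 fee) → $120.14
Payment period 2: $120.14 +$0.24 interest = $120.38; pay $24.08 → $96.30
Payment period 3: $96.30 +$0.19 interest = $96.49; pay $24.12 → $72.37
Payment period 4: $72.37 +$0.14 interest = $72.51; pay $24.17 → $48.34

$24.17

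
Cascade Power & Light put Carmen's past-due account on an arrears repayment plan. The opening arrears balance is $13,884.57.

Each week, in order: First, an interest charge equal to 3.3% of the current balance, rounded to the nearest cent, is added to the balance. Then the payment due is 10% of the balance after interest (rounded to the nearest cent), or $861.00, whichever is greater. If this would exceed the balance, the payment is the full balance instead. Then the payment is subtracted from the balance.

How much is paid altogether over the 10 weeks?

$10,736.94

Week 1: $13,884.57 +$458.19 interest = $14,342.76; pay $1,434.28 → $12,908.48
Week 2: $12,908.48 +$425.98 interest = $13,334.46; pay $1,333.45 → $12,001.01
Week 3: $12,001.01 +$396.03 interest = $12,397.04; pay $1,239.70 → $11,157.34
Week 4: $11,157.34 +$368.19 interest = $11,525.53; pay $1,152.55 → $10,372.98
Week 5: $10,372.98 +$342.31 interest = $10,715.29; pay $1,071.53 → $9,643.76
Week 6: $9,643.76 +$318.24 interest = $9,962.00; pay $996.20 → $8,965.80
Week 7: $8,965.80 +$295.87 interest = $9,261.67; pay $926.17 → $8,335.50
Week 8: $8,335.50 +$275.07 interest = $8,610.57; pay $861.06 → $7,749.51
Week 9: $7,749.51 +$255.73 interest = $8,005.24; pay $861.00 → $7,144.24
Week 10: $7,144.24 +$235.76 interest = $7,380.00; pay $861.00 → $6,519.00
Total paid: $10,736.94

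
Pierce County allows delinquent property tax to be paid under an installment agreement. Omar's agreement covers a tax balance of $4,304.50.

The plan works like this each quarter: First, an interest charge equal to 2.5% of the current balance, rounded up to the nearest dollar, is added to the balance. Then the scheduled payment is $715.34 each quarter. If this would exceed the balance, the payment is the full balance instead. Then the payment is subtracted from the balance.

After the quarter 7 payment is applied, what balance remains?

$0.00

Quarter 1: $4,304.50 +$108.00 interest = $4,412.50; pay $715.34 → $3,697.16
Quarter 2: $3,697.16 +$93.00 interest = $3,790.16; pay $715.34 → $3,074.82
Quarter 3: $3,074.82 +$77.00 interest = $3,151.82; pay $715.34 → $2,436.48
Quarter 4: $2,436.48 +$61.00 interest = $2,497.48; pay $715.34 → $1,782.14
Quarter 5: $1,782.14 +$45.00 interest = $1,827.14; pay $715.34 → $1,111.80
Quarter 6: $1,111.80 +$28.00 interest = $1,139.80; pay $715.34 → $424.46
Quarter 7: $424.46 +$11.00 interest = $435.46; pay $435.46 → $0.00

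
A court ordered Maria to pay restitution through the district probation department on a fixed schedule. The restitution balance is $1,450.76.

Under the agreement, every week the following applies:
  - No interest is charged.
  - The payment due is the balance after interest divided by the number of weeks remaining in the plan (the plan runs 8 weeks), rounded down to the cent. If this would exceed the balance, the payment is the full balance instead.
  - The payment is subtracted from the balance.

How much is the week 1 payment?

$181.34

Week 1: opening $1,450.76; payment $181.34; balance $1,269.42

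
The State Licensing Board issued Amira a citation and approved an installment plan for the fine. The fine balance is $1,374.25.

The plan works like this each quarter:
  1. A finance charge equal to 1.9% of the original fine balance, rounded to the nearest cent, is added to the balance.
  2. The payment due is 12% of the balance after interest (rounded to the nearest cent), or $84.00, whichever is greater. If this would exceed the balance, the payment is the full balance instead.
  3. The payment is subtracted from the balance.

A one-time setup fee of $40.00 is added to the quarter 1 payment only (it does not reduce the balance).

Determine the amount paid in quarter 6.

# | Opening | Interest | Payment | Fee | End bal
1 | $1,374.25 | $26.11 | $168.04 | $40.00 | $1,232.32
2 | $1,232.32 | $26.11 | $151.01 | — | $1,107.42
3 | $1,107.42 | $26.11 | $136.02 | — | $997.51
4 | $997.51 | $26.11 | $122.83 | — | $900.79
5 | $900.79 | $26.11 | $111.23 | — | $815.67
6 | $815.67 | $26.11 | $101.01 | — | $740.77

$101.01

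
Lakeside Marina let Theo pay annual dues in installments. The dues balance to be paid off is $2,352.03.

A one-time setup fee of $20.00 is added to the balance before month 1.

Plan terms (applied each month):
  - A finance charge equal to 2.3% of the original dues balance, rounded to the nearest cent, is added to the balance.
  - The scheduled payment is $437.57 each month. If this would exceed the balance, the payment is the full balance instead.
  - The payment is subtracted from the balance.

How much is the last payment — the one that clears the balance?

$125.31

Month 1: opening $2,372.03; interest $54.10 → $2,426.13; payment $437.57; balance $1,988.56
Month 2: opening $1,988.56; interest $54.10 → $2,042.66; payment $437.57; balance $1,605.09
Month 3: opening $1,605.09; interest $54.10 → $1,659.19; payment $437.57; balance $1,221.62
Month 4: opening $1,221.62; interest $54.10 → $1,275.72; payment $437.57; balance $838.15
Month 5: opening $838.15; interest $54.10 → $892.25; payment $437.57; balance $454.68
Month 6: opening $454.68; interest $54.10 → $508.78; payment $437.57; balance $71.21
Month 7: opening $71.21; interest $54.10 → $125.31; payment $125.31; balance $0.00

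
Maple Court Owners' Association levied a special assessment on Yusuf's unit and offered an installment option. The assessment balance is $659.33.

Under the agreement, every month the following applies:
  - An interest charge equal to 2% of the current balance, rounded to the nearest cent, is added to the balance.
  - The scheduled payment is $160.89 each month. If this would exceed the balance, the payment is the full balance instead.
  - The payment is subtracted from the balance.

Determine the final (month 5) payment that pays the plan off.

$51.57

# | Opening | Interest | Payment | End bal
1 | $659.33 | $13.19 | $160.89 | $511.63
2 | $511.63 | $10.23 | $160.89 | $360.97
3 | $360.97 | $7.22 | $160.89 | $207.30
4 | $207.30 | $4.15 | $160.89 | $50.56
5 | $50.56 | $1.01 | $51.57 | $0.00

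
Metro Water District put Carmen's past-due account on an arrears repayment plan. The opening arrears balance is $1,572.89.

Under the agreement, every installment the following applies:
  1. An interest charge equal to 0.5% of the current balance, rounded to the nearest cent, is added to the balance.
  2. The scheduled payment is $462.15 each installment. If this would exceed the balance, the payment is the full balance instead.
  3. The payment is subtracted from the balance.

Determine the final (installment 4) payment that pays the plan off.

$204.22

Installment 1: $1,572.89 +$7.86 interest = $1,580.75; pay $462.15 → $1,118.60
Installment 2: $1,118.60 +$5.59 interest = $1,124.19; pay $462.15 → $662.04
Installment 3: $662.04 +$3.31 interest = $665.35; pay $462.15 → $203.20
Installment 4: $203.20 +$1.02 interest = $204.22; pay $204.22 → $0.00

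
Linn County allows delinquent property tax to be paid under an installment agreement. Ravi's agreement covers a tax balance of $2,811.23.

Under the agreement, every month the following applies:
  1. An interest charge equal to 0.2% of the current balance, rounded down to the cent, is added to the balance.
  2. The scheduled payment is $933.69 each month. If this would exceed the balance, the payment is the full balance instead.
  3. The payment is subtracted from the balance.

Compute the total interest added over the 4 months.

# | Opening | Interest | Payment | End bal
1 | $2,811.23 | $5.62 | $933.69 | $1,883.16
2 | $1,883.16 | $3.76 | $933.69 | $953.23
3 | $953.23 | $1.90 | $933.69 | $21.44
4 | $21.44 | $0.04 | $21.48 | $0.00
Total interest: $5.62 + $3.76 + $1.90 + $0.04 = $11.32

$11.32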